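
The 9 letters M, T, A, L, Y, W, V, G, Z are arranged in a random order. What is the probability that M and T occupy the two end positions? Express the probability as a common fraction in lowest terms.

1/36

There are 9! = 362880 arrangements.
Place M and T at the ends in 2 ways, arrange the remaining 7 in 7! = 5040 ways: 2·5040 = 10080.
Probability = 10080/362880 = 1/36.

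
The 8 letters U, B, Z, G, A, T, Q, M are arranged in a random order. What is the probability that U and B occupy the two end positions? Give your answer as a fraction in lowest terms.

There are 8! = 40320 arrangements.
Place U and B at the ends in 2 ways, arrange the remaining 6 in 6! = 720 ways: 2·720 = 1440.
Probability = 1440/40320 = 1/28.

1/28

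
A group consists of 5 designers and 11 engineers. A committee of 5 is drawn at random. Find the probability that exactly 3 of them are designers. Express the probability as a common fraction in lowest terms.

The sample space is all 5-subsets of the 16: C(16,5) = 4368.
Selections with exactly 3 designers: choose 3 of the 5 designers and 2 of the 11 engineers, C(5,3)·C(11,2) = 10·55 = 550.
Probability = 550/4368 = 275/2184.

275/2184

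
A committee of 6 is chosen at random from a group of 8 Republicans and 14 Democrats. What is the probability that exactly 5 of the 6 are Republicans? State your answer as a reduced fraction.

There are C(22,6) = 74613 ways to choose 6 from 22.
Selections with exactly 5 Republicans: choose 5 of the 8 Republicans and 1 of the 14 Democrats, C(8,5)·C(14,1) = 56·14 = 784.
Probability = 784/74613 = 112/10659.

112/10659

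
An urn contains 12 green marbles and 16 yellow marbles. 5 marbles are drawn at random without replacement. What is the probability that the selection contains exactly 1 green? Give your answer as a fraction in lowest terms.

Total number of selections: C(28,5) = 98280.
Selections with exactly 1 green: choose 1 of the 12 green and 4 of the 16 yellow, C(12,1)·C(16,4) = 12·1820 = 21840.
Probability = 21840/98280 = 2/9.

2/9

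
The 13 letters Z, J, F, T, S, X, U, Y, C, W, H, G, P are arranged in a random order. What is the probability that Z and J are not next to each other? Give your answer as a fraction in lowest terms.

There are 13! = 6227020800 arrangements.
Arrangements with Z and J adjacent: 2·12! = 958003200.
So not adjacent: 6227020800 − 958003200 = 5269017600, probability 5269017600/6227020800 = 11/13.

11/13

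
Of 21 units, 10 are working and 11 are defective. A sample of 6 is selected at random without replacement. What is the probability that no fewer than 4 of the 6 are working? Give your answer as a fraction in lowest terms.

Total selections: C(21,6) = 54264.
Favorable selections (no fewer than 4 working): C(10,4)·C(11,2) + C(10,5)·C(11,1) + C(10,6)·C(11,0) = 11550 + 2772 + 210 = 14532.
Probability = 14532/54264 = 173/646.

173/646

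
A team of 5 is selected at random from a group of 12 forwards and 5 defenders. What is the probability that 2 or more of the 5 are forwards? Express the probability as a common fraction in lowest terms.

6127/6188

There are C(17,5) = 6188 ways to choose the 5.
Favorable selections (2 or more forwards): C(12,2)·C(5,3) + C(12,3)·C(5,2) + C(12,4)·C(5,1) + C(12,5)·C(5,0) = 660 + 2200 + 2475 + 792 = 6127.
Probability = 6127/6188.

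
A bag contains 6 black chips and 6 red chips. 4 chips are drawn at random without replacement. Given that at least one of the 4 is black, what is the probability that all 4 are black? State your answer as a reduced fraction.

1/32

Work in counts. Selections with at least one black: C(12,4) − C(6,4) = 495 − 15 = 480.
Of those, selections where all 4 are black: C(6,4) = 15.
Conditional probability = 15/480 = 1/32.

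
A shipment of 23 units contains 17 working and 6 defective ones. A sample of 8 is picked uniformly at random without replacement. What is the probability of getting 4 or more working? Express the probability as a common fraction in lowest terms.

There are C(23,8) = 490314 ways to choose the 8.
Count the complement (fewer than 4 working): C(17,2)·C(6,6) + C(17,3)·C(6,5) = 136 + 4080 = 4216.
Probability = 1 − 4216/490314 = 486098/490314 = 14297/14421.

14297/14421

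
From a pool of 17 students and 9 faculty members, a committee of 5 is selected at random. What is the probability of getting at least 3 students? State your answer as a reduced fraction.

There are C(26,5) = 65780 ways to choose the 5.
Favorable selections (at least 3 students): C(17,3)·C(9,2) + C(17,4)·C(9,1) + C(17,5)·C(9,0) = 24480 + 21420 + 6188 = 52088.
Probability = 52088/65780 = 13022/16445.

13022/16445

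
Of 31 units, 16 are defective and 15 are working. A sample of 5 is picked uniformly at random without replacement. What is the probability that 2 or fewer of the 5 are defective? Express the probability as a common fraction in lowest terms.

1261/2697

There are C(31,5) = 169911 ways to choose the 5.
Favorable selections (2 or fewer defective): C(16,0)·C(15,5) + C(16,1)·C(15,4) + C(16,2)·C(15,3) = 3003 + 21840 + 54600 = 79443.
Probability = 79443/169911 = 1261/2697.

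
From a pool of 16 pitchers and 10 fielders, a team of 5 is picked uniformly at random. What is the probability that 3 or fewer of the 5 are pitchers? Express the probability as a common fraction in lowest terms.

831/1265

There are C(26,5) = 65780 ways to choose the 5.
Favorable selections (3 or fewer pitchers): C(16,0)·C(10,5) + C(16,1)·C(10,4) + C(16,2)·C(10,3) + C(16,3)·C(10,2) = 252 + 3360 + 14400 + 25200 = 43212.
Probability = 43212/65780 = 831/1265.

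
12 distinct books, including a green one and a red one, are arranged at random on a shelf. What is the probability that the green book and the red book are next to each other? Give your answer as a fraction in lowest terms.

1/6

There are 12! = 479001600 arrangements.
Treat the green book and the red book as a block: 11! arrangements of the blocks × 2 orders within the block = 2·39916800 = 79833600.
Probability = 79833600/479001600 = 1/6.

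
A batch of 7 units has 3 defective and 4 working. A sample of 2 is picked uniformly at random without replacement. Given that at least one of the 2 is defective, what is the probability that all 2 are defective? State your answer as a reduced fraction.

1/5

Work in counts. Selections with at least one defective: C(7,2) − C(4,2) = 21 − 6 = 15.
Of those, selections where all 2 are defective: C(3,2) = 3.
Conditional probability = 3/15 = 1/5.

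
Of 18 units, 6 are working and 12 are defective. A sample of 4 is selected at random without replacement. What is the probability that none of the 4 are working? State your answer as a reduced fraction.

11/68

There are C(18,4) = 3060 possible selections.
Selections with no working (all defective): C(12,4) = 495.
Probability = 495/3060 = 11/68.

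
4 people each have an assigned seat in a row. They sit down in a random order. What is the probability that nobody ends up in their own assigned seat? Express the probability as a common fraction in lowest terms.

3/8

There are 4! = 24 seatings.
By inclusion-exclusion, seatings with no fixed points: C(4,0)·4! − C(4,1)·3! + C(4,2)·2! − C(4,3)·1! + C(4,4)·0! = 9.
Probability = 9/24 = 3/8.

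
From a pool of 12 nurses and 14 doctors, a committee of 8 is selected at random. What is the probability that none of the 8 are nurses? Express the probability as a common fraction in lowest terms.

There are C(26,8) = 1562275 possible selections.
Selections with no nurses (all doctors): C(14,8) = 3003.
Probability = 3003/1562275 = 21/10925.

21/10925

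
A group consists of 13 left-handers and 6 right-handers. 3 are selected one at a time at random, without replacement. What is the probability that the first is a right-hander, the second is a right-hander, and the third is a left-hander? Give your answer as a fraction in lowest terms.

Multiply the conditional probabilities at each draw: 6/19 · 5/18 · 13/17 = 390/5814 = 65/969.

65/969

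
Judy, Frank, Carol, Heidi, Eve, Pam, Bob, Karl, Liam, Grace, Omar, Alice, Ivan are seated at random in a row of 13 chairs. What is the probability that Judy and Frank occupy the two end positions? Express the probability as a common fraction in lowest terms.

1/78

There are 13! = 6227020800 arrangements.
Place Judy and Frank at the ends in 2 ways, arrange the remaining 11 in 11! = 39916800 ways: 2·39916800 = 79833600.
Probability = 79833600/6227020800 = 1/78.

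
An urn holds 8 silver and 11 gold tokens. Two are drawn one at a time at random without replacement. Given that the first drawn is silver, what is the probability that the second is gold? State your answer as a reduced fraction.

11/18

After removing one silver, 18 remain: 7 silver and 11 gold.
So the probability the next is gold is 11/18.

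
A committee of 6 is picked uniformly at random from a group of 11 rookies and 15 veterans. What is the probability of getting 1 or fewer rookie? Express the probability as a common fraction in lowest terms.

19/115

There are C(26,6) = 230230 ways to choose the 6.
Favorable selections (1 or fewer rookie): C(11,0)·C(15,6) + C(11,1)·C(15,5) = 5005 + 33033 = 38038.
Probability = 38038/230230 = 19/115.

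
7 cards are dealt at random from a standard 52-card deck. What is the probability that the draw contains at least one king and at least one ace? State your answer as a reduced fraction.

3105873/16723070

There are C(52,7) = 133784560 possible draws.
By inclusion-exclusion on the complements, draws missing all kings or all aces: C(48,7) + C(48,7) − C(44,7) = 73629072 + 73629072 − 38320568 = 108937576.
So draws with at least one of each: 133784560 − 108937576 = 24846984, probability 24846984/133784560 = 3105873/16723070.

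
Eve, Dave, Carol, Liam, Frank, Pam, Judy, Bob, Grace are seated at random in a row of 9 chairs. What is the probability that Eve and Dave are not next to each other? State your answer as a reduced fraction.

7/9

There are 9! = 362880 arrangements.
Arrangements with Eve and Dave adjacent: 2·8! = 80640.
So not adjacent: 362880 − 80640 = 282240, probability 282240/362880 = 7/9.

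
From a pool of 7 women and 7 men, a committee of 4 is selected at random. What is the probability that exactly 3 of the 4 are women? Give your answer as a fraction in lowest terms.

35/143

The sample space is all 4-subsets of the 14: C(14,4) = 1001.
Selections with exactly 3 women: choose 3 of the 7 women and 1 of the 7 men, C(7,3)·C(7,1) = 35·7 = 245.
Probability = 245/1001 = 35/143.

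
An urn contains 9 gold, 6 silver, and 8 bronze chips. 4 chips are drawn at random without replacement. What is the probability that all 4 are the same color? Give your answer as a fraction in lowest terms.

211/8855

There are C(23,4) = 8855 ways to draw 4 chips.
All same color: C(9,4) + C(6,4) + C(8,4) = 126 + 15 + 70 = 211.
Probability = 211/8855.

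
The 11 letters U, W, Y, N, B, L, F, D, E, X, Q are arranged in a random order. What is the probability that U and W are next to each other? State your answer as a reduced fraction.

2/11

There are 11! = 39916800 arrangements.
Treat U and W as a block: 10! arrangements of the blocks × 2 orders within the block = 2·3628800 = 7257600.
Probability = 7257600/39916800 = 2/11.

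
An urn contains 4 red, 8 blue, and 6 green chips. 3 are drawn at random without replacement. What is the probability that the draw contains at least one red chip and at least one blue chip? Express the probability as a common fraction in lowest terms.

There are C(18,3) = 816 possible draws.
By inclusion-exclusion on the complements, draws missing all red or all blue: C(14,3) + C(10,3) − C(6,3) = 364 + 120 − 20 = 464.
So draws with at least one of each: 816 − 464 = 352, probability 352/816 = 22/51.

22/51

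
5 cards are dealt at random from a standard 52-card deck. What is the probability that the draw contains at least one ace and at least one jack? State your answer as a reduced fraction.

6509/64974

There are C(52,5) = 2598960 possible draws.
By inclusion-exclusion on the complements, draws missing all aces or all jacks: C(48,5) + C(48,5) − C(44,5) = 1712304 + 1712304 − 1086008 = 2338600.
So draws with at least one of each: 2598960 − 2338600 = 260360, probability 260360/2598960 = 6509/64974.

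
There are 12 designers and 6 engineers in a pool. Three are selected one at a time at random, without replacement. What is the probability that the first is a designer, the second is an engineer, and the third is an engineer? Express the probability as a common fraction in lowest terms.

Multiply the conditional probabilities at each draw: 12/18 · 6/17 · 5/16 = 360/4896 = 5/68.

5/68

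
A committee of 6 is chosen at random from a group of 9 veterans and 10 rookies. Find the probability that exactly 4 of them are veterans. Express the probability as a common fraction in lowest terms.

There are C(19,6) = 27132 ways to choose 6 from 19.
Selections with exactly 4 veterans: choose 4 of the 9 veterans and 2 of the 10 rookies, C(9,4)·C(10,2) = 126·45 = 5670.
Probability = 5670/27132 = 135/646.

135/646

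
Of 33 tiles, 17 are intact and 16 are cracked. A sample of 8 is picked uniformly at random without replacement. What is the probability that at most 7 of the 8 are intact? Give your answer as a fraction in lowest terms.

48461/48546

Total selections: C(33,8) = 13884156.
The complement is exactly 8 intact: C(17,8)·C(16,0) = 24310.
Probability = 1 − 24310/13884156 = 13859846/13884156 = 48461/48546.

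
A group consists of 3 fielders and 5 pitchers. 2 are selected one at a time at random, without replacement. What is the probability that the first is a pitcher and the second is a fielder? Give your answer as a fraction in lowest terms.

15/56

Multiply the conditional probabilities at each draw: 5/8 · 3/7 = 15/56.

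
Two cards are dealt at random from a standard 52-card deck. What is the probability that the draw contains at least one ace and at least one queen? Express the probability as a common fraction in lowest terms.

8/663

There are C(52,2) = 1326 possible draws.
By inclusion-exclusion on the complements, draws missing all aces or all queens: C(48,2) + C(48,2) − C(44,2) = 1128 + 1128 − 946 = 1310.
So draws with at least one of each: 1326 − 1310 = 16, probability 16/1326 = 8/663.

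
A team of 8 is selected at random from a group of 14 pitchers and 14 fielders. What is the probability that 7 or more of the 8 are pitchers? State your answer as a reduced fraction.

There are C(28,8) = 3108105 ways to choose the 8.
Favorable selections (7 or more pitchers): C(14,7)·C(14,1) + C(14,8)·C(14,0) = 48048 + 3003 = 51051.
Probability = 51051/3108105 = 17/1035.

17/1035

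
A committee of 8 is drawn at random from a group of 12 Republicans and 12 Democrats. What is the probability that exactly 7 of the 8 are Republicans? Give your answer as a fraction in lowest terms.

Total number of selections: C(24,8) = 735471.
Selections with exactly 7 Republicans: choose 7 of the 12 Republicans and 1 of the 12 Democrats, C(12,7)·C(12,1) = 792·12 = 9504.
Probability = 9504/735471 = 96/7429.

96/7429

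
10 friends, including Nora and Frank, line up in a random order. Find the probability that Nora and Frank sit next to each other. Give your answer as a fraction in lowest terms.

1/5

There are 10! = 3628800 arrangements.
Treat Nora and Frank as a block: 9! arrangements of the blocks × 2 orders within the block = 2·362880 = 725760.
Probability = 725760/3628800 = 1/5.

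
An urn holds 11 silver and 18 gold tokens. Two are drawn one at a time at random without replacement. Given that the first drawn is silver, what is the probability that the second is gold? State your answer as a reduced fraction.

After removing one silver, 28 remain: 10 silver and 18 gold.
So the probability the next is gold is 18/28 = 9/14.

9/14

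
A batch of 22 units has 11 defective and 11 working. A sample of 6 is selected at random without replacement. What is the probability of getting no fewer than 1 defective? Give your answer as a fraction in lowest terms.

321/323

There are C(22,6) = 74613 ways to choose the 6.
The complement is all 6 are working: C(11,6) = 462.
Probability = 1 − 462/74613 = 74151/74613 = 321/323.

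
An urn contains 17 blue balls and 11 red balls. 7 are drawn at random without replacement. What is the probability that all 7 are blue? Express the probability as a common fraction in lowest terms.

There are C(28,7) = 1184040 possible selections.
Selections with all blue: C(17,7) = 19448.
Probability = 19448/1184040 = 17/1035.

17/1035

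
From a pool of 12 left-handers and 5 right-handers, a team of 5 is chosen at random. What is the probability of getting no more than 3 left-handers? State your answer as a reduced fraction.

2921/6188

Total selections: C(17,5) = 6188.
Count the complement (more than 3 left-handers): C(12,4)·C(5,1) + C(12,5)·C(5,0) = 2475 + 792 = 3267.
Probability = 1 − 3267/6188 = 2921/6188.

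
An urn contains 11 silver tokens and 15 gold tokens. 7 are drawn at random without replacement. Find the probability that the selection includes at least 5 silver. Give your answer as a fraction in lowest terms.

39/460

There are C(26,7) = 657800 ways to choose the 7.
Favorable selections (at least 5 silver): C(11,5)·C(15,2) + C(11,6)·C(15,1) + C(11,7)·C(15,0) = 48510 + 6930 + 330 = 55770.
Probability = 55770/657800 = 39/460.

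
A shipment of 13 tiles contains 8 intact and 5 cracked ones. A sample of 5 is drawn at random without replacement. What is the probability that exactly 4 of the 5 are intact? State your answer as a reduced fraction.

The sample space is all 5-subsets of the 13: C(13,5) = 1287.
Selections with exactly 4 intact: choose 4 of the 8 intact and 1 of the 5 cracked, C(8,4)·C(5,1) = 70·5 = 350.
Probability = 350/1287.

350/1287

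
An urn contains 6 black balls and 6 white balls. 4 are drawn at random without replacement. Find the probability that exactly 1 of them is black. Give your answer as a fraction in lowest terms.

The sample space is all 4-subsets of the 12: C(12,4) = 495.
Selections with exactly 1 black: choose 1 of the 6 black and 3 of the 6 white, C(6,1)·C(6,3) = 6·20 = 120.
Probability = 120/495 = 8/33.

8/33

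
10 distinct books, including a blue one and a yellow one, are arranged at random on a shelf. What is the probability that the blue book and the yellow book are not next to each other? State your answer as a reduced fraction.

4/5

There are 10! = 3628800 arrangements.
Arrangements with the blue book and the yellow book adjacent: 2·9! = 725760.
So not adjacent: 3628800 − 725760 = 2903040, probability 2903040/3628800 = 4/5.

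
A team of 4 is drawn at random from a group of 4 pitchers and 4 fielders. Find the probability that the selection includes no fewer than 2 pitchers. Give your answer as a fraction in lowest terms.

53/70

Total selections: C(8,4) = 70.
Count the complement (fewer than 2 pitchers): C(4,0)·C(4,4) + C(4,1)·C(4,3) = 1 + 16 = 17.
Probability = 1 − 17/70 = 53/70.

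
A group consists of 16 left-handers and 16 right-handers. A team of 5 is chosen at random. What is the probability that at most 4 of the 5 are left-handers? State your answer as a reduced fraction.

1759/1798

There are C(32,5) = 201376 ways to choose the 5.
Favorable selections (at most 4 left-handers): C(16,0)·C(16,5) + C(16,1)·C(16,4) + C(16,2)·C(16,3) + C(16,3)·C(16,2) + C(16,4)·C(16,1) = 4368 + 29120 + 67200 + 67200 + 29120 = 197008.
Probability = 197008/201376 = 1759/1798.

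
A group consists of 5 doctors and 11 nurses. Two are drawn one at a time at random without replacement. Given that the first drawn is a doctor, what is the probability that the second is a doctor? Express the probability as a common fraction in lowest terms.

After removing one doctor, 15 remain: 4 doctors and 11 nurses.
So the probability the next is a doctor is 4/15.

4/15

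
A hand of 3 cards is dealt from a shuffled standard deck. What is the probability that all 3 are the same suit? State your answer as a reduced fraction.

There are C(52,3) = 22100 possible 3-card hands.
Hands of one suit: 4 suits × C(13,3) = 4·286 = 1144.
Probability = 1144/22100 = 22/425.

22/425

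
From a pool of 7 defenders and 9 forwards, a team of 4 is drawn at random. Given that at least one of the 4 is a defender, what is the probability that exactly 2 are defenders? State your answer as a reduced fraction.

54/121

Work in counts. Selections with at least one defender: C(16,4) − C(9,4) = 1820 − 126 = 1694.
Of those, selections where exactly 2 are defenders: C(7,2)·C(9,2) = 21·36 = 756.
Conditional probability = 756/1694 = 54/121.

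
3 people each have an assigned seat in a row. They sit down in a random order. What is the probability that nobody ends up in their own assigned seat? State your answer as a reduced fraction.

1/3

There are 3! = 6 seatings.
By inclusion-exclusion, seatings with no fixed points: C(3,0)·3! − C(3,1)·2! + C(3,2)·1! − C(3,3)·0! = 2.
Probability = 2/6 = 1/3.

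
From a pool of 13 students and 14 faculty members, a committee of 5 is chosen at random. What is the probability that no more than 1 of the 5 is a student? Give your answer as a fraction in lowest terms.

77/414

There are C(27,5) = 80730 ways to choose the 5.
Favorable selections (no more than 1 student): C(13,0)·C(14,5) + C(13,1)·C(14,4) = 2002 + 13013 = 15015.
Probability = 15015/80730 = 77/414.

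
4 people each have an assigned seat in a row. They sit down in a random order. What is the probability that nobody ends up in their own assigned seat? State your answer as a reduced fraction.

3/8

There are 4! = 24 seatings.
By inclusion-exclusion, seatings with no fixed points: C(4,0)·4! − C(4,1)·3! + C(4,2)·2! − C(4,3)·1! + C(4,4)·0! = 9.
Probability = 9/24 = 3/8.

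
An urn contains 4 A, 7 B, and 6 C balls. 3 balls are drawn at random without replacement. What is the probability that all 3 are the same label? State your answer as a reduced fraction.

59/680

There are C(17,3) = 680 ways to draw 3 balls.
All same label: C(4,3) + C(7,3) + C(6,3) = 4 + 35 + 20 = 59.
Probability = 59/680.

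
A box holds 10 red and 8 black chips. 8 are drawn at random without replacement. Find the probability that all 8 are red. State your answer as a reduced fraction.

5/4862

There are C(18,8) = 43758 possible selections.
Selections with all red: C(10,8) = 45.
Probability = 45/43758 = 5/4862.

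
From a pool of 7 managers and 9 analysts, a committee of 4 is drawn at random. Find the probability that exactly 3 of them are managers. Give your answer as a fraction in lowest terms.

9/52

There are C(16,4) = 1820 ways to choose 4 from 16.
Selections with exactly 3 managers: choose 3 of the 7 managers and 1 of the 9 analysts, C(7,3)·C(9,1) = 35·9 = 315.
Probability = 315/1820 = 9/52.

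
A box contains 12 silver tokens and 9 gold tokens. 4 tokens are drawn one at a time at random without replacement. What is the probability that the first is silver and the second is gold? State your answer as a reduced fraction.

Multiply the conditional probabilities at each draw: 12/21 · 9/20 = 108/420 = 9/35.

9/35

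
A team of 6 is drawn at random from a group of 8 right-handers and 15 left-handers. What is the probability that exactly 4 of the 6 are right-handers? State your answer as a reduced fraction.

Total number of selections: C(23,6) = 100947.
Selections with exactly 4 right-handers: choose 4 of the 8 right-handers and 2 of the 15 left-handers, C(8,4)·C(15,2) = 70·105 = 7350.
Probability = 7350/100947 = 350/4807.

350/4807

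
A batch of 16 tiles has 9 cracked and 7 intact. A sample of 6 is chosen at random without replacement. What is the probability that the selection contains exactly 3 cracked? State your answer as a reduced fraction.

105/286

There are C(16,6) = 8008 ways to choose 6 from 16.
Selections with exactly 3 cracked: choose 3 of the 9 cracked and 3 of the 7 intact, C(9,3)·C(7,3) = 84·35 = 2940.
Probability = 2940/8008 = 105/286.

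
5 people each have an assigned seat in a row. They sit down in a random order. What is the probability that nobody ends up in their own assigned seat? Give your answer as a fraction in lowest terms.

There are 5! = 120 seatings.
By inclusion-exclusion, seatings with no fixed points: C(5,0)·5! − C(5,1)·4! + C(5,2)·3! − C(5,3)·2! + C(5,4)·1! − C(5,5)·0! = 44.
Probability = 44/120 = 11/30.

11/30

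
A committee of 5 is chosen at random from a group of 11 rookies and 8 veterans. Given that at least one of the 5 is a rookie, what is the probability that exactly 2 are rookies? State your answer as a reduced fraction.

70/263

Work in counts. Selections with at least one rookie: C(19,5) − C(8,5) = 11628 − 56 = 11572.
Of those, selections where exactly 2 are rookies: C(11,2)·C(8,3) = 55·56 = 3080.
Conditional probability = 3080/11572 = 70/263.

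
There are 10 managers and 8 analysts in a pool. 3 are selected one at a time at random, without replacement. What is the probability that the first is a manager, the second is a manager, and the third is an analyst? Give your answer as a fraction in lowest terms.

Multiply the conditional probabilities at each draw: 10/18 · 9/17 · 8/16 = 720/4896 = 5/34.

5/34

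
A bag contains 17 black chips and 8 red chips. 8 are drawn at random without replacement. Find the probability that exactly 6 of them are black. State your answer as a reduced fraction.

346528/1081575

There are C(25,8) = 1081575 ways to choose 8 from 25.
Selections with exactly 6 black: choose 6 of the 17 black and 2 of the 8 red, C(17,6)·C(8,2) = 12376·28 = 346528.
Probability = 346528/1081575.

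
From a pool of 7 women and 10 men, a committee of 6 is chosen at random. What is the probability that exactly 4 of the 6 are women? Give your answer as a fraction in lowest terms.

The sample space is all 6-subsets of the 17: C(17,6) = 12376.
Selections with exactly 4 women: choose 4 of the 7 women and 2 of the 10 men, C(7,4)·C(10,2) = 35·45 = 1575.
Probability = 1575/12376 = 225/1768.

225/1768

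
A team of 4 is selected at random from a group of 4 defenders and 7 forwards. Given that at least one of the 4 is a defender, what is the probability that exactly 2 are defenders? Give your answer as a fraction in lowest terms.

Work in counts. Selections with at least one defender: C(11,4) − C(7,4) = 330 − 35 = 295.
Of those, selections where exactly 2 are defenders: C(4,2)·C(7,2) = 6·21 = 126.
Conditional probability = 126/295.

126/295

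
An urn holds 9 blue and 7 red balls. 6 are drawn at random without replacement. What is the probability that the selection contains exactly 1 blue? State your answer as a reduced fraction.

There are C(16,6) = 8008 ways to choose 6 from 16.
Selections with exactly 1 blue: choose 1 of the 9 blue and 5 of the 7 red, C(9,1)·C(7,5) = 9·21 = 189.
Probability = 189/8008 = 27/1144.

27/1144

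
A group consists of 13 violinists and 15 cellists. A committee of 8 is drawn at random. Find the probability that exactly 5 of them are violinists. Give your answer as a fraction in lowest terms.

13/69

Total number of selections: C(28,8) = 3108105.
Selections with exactly 5 violinists: choose 5 of the 13 violinists and 3 of the 15 cellists, C(13,5)·C(15,3) = 1287·455 = 585585.
Probability = 585585/3108105 = 13/69.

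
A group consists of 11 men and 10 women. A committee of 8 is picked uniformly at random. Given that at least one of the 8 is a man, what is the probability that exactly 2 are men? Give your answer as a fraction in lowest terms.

Work in counts. Selections with at least one man: C(21,8) − C(10,8) = 203490 − 45 = 203445.
Of those, selections where exactly 2 are men: C(11,2)·C(10,6) = 55·210 = 11550.
Conditional probability = 11550/203445 = 70/1233.

70/1233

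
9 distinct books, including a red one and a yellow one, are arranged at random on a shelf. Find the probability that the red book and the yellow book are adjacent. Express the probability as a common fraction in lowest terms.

There are 9! = 362880 arrangements.
Treat the red book and the yellow book as a block: 8! arrangements of the blocks × 2 orders within the block = 2·40320 = 80640.
Probability = 80640/362880 = 2/9.

2/9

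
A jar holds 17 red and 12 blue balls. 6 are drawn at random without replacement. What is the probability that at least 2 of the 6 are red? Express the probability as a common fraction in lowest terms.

There are C(29,6) = 475020 ways to choose the 6.
Count the complement (fewer than 2 red): C(17,0)·C(12,6) + C(17,1)·C(12,5) = 924 + 13464 = 14388.
Probability = 1 − 14388/475020 = 460632/475020 = 38386/39585.

38386/39585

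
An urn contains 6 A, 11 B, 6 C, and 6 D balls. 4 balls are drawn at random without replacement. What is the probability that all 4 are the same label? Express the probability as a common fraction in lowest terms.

125/7917

There are C(29,4) = 23751 ways to draw 4 balls.
All same label: C(6,4) + C(11,4) + C(6,4) + C(6,4) = 15 + 330 + 15 + 15 = 375.
Probability = 375/23751 = 125/7917.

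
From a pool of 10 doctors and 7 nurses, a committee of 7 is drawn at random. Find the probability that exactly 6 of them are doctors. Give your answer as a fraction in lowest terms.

735/9724

The sample space is all 7-subsets of the 17: C(17,7) = 19448.
Selections with exactly 6 doctors: choose 6 of the 10 doctors and 1 of the 7 nurses, C(10,6)·C(7,1) = 210·7 = 1470.
Probability = 1470/19448 = 735/9724.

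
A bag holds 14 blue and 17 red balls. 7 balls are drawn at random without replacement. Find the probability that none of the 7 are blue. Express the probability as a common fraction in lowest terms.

1496/202275

There are C(31,7) = 2629575 possible selections.
Selections with no blue (all red): C(17,7) = 19448.
Probability = 19448/2629575 = 1496/202275.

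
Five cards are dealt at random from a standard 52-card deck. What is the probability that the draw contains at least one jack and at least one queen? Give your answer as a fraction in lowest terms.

There are C(52,5) = 2598960 possible draws.
By inclusion-exclusion on the complements, draws missing all jacks or all queens: C(48,5) + C(48,5) − C(44,5) = 1712304 + 1712304 − 1086008 = 2338600.
So draws with at least one of each: 2598960 − 2338600 = 260360, probability 260360/2598960 = 6509/64974.

6509/64974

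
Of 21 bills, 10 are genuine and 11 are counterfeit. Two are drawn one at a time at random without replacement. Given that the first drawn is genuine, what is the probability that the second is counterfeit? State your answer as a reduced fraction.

After removing one genuine, 20 remain: 9 genuine and 11 counterfeit.
So the probability the next is counterfeit is 11/20.

11/20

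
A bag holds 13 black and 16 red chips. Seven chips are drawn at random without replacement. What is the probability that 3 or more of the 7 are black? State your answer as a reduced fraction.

21241/30015

Total selections: C(29,7) = 1560780.
Count the complement (fewer than 3 black): C(13,0)·C(16,7) + C(13,1)·C(16,6) + C(13,2)·C(16,5) = 11440 + 104104 + 340704 = 456248.
Probability = 1 − 456248/1560780 = 1104532/1560780 = 21241/30015.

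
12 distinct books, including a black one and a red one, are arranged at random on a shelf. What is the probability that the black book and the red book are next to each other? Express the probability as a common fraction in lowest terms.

1/6

There are 12! = 479001600 arrangements.
Treat the black book and the red book as a block: 11! arrangements of the blocks × 2 orders within the block = 2·39916800 = 79833600.
Probability = 79833600/479001600 = 1/6.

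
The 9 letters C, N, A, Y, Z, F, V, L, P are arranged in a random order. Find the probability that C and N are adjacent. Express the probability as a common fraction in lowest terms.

2/9

There are 9! = 362880 arrangements.
Treat C and N as a block: 8! arrangements of the blocks × 2 orders within the block = 2·40320 = 80640.
Probability = 80640/362880 = 2/9.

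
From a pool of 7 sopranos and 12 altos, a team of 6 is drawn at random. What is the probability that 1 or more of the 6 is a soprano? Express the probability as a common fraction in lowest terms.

Total selections: C(19,6) = 27132.
The complement is all 6 are altos: C(12,6) = 924.
Probability = 1 − 924/27132 = 26208/27132 = 312/323.

312/323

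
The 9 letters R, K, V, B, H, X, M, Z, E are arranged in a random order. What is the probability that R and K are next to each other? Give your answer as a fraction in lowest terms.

2/9

There are 9! = 362880 arrangements.
Treat R and K as a block: 8! arrangements of the blocks × 2 orders within the block = 2·40320 = 80640.
Probability = 80640/362880 = 2/9.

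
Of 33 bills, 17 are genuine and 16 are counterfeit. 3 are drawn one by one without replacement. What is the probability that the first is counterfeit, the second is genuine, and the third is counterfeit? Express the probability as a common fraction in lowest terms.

Multiply the conditional probabilities at each draw: 16/33 · 17/32 · 15/31 = 4080/32736 = 85/682.

85/682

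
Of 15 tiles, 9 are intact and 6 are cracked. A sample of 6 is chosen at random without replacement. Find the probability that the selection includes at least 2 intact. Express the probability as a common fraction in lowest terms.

There are C(15,6) = 5005 ways to choose the 6.
Favorable selections (at least 2 intact): C(9,2)·C(6,4) + C(9,3)·C(6,3) + C(9,4)·C(6,2) + C(9,5)·C(6,1) + C(9,6)·C(6,0) = 540 + 1680 + 1890 + 756 + 84 = 4950.
Probability = 4950/5005 = 90/91.

90/91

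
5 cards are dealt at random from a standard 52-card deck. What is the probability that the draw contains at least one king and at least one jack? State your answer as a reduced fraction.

6509/64974

There are C(52,5) = 2598960 possible draws.
By inclusion-exclusion on the complements, draws missing all kings or all jacks: C(48,5) + C(48,5) − C(44,5) = 1712304 + 1712304 − 1086008 = 2338600.
So draws with at least one of each: 2598960 − 2338600 = 260360, probability 260360/2598960 = 6509/64974.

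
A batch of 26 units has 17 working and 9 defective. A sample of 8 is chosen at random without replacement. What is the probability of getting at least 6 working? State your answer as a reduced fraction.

49606/120175

Total selections: C(26,8) = 1562275.
Favorable selections (at least 6 working): C(17,6)·C(9,2) + C(17,7)·C(9,1) + C(17,8)·C(9,0) = 445536 + 175032 + 24310 = 644878.
Probability = 644878/1562275 = 49606/120175.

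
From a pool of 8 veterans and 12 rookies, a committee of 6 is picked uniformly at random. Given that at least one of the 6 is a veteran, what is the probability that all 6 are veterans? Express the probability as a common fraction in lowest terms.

7/9459

Work in counts. Selections with at least one veteran: C(20,6) − C(12,6) = 38760 − 924 = 37836.
Of those, selections where all 6 are veterans: C(8,6) = 28.
Conditional probability = 28/37836 = 7/9459.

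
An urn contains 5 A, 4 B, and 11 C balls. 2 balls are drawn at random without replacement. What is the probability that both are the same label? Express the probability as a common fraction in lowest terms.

There are C(20,2) = 190 ways to draw 2 balls.
All same label: C(5,2) + C(4,2) + C(11,2) = 10 + 6 + 55 = 71.
Probability = 71/190.

71/190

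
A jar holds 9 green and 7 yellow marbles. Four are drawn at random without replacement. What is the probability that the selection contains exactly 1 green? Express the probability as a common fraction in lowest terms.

9/52

The sample space is all 4-subsets of the 16: C(16,4) = 1820.
Selections with exactly 1 green: choose 1 of the 9 green and 3 of the 7 yellow, C(9,1)·C(7,3) = 9·35 = 315.
Probability = 315/1820 = 9/52.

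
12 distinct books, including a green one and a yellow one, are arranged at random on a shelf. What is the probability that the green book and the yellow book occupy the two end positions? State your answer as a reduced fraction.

There are 12! = 479001600 arrangements.
Place the green book and the yellow book at the ends in 2 ways, arrange the remaining 10 in 10! = 3628800 ways: 2·3628800 = 7257600.
Probability = 7257600/479001600 = 1/66.

1/66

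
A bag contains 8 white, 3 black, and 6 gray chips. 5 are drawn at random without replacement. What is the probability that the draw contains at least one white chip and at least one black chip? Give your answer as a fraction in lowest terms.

There are C(17,5) = 6188 possible draws.
By inclusion-exclusion on the complements, draws missing all white or all black: C(9,5) + C(14,5) − C(6,5) = 126 + 2002 − 6 = 2122.
So draws with at least one of each: 6188 − 2122 = 4066, probability 4066/6188 = 2033/3094.

2033/3094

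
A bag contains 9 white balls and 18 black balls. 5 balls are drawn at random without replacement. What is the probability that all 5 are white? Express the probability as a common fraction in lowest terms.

7/4485

There are C(27,5) = 80730 possible selections.
Selections with all white: C(9,5) = 126.
Probability = 126/80730 = 7/4485.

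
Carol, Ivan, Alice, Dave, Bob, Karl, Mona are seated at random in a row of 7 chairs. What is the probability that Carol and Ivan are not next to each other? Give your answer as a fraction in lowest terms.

There are 7! = 5040 arrangements.
Arrangements with Carol and Ivan adjacent: 2·6! = 1440.
So not adjacent: 5040 − 1440 = 3600, probability 3600/5040 = 5/7.

5/7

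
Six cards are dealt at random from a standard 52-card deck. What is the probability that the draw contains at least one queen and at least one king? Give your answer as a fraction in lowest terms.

718637/5089630

There are C(52,6) = 20358520 possible draws.
By inclusion-exclusion on the complements, draws missing all queens or all kings: C(48,6) + C(48,6) − C(44,6) = 12271512 + 12271512 − 7059052 = 17483972.
So draws with at least one of each: 20358520 − 17483972 = 2874548, probability 2874548/20358520 = 718637/5089630.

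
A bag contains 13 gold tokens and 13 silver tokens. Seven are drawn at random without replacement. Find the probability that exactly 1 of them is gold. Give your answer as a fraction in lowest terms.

The sample space is all 7-subsets of the 26: C(26,7) = 657800.
Selections with exactly 1 gold: choose 1 of the 13 gold and 6 of the 13 silver, C(13,1)·C(13,6) = 13·1716 = 22308.
Probability = 22308/657800 = 39/1150.

39/1150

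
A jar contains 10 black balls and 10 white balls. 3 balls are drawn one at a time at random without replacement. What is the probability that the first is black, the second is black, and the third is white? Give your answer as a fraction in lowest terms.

Multiply the conditional probabilities at each draw: 10/20 · 9/19 · 10/18 = 900/6840 = 5/38.

5/38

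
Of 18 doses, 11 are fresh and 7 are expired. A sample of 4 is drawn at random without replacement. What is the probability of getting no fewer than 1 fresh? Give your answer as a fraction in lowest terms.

605/612

Total selections: C(18,4) = 3060.
Favorable selections (no fewer than 1 fresh): C(11,1)·C(7,3) + C(11,2)·C(7,2) + C(11,3)·C(7,1) + C(11,4)·C(7,0) = 385 + 1155 + 1155 + 330 = 3025.
Probability = 3025/3060 = 605/612.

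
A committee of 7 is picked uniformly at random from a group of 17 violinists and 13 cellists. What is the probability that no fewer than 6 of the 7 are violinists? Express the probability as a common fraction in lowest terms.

578/6525

There are C(30,7) = 2035800 ways to choose the 7.
Favorable selections (no fewer than 6 violinists): C(17,6)·C(13,1) + C(17,7)·C(13,0) = 160888 + 19448 = 180336.
Probability = 180336/2035800 = 578/6525.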